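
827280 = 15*55152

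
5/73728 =5/73728 =0.00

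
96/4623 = 32/1541 = 0.02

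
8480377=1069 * 7933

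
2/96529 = 2/96529 = 0.00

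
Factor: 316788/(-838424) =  - 2^( - 1 )*3^1 * 26399^1 * 104803^( - 1) = -79197/209606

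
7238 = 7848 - 610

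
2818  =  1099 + 1719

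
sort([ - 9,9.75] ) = [ - 9,9.75] 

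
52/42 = 26/21 = 1.24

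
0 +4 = 4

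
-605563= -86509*7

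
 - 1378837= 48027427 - 49406264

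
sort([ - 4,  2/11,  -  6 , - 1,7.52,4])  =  [  -  6, - 4, - 1,  2/11,  4,7.52 ]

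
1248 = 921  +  327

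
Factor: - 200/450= - 2^2*3^( - 2 ) = - 4/9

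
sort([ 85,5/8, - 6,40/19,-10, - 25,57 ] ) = [-25,  -  10, - 6, 5/8,40/19 , 57, 85]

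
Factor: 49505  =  5^1*9901^1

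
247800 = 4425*56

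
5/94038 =5/94038 = 0.00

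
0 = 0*12430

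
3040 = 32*95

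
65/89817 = 5/6909 = 0.00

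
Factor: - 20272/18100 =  - 2^2*5^( - 2)*7^1 =-28/25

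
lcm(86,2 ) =86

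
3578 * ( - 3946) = -14118788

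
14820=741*20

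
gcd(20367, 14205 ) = 3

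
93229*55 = 5127595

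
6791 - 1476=5315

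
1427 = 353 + 1074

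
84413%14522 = 11803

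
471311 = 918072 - 446761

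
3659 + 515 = 4174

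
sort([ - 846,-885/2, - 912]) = [ - 912, - 846 , - 885/2]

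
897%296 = 9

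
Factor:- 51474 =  - 2^1*3^1 * 23^1*373^1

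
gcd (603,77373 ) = 9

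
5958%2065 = 1828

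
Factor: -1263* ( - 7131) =9006453 = 3^2*421^1* 2377^1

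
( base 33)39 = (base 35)33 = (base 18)60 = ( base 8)154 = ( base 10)108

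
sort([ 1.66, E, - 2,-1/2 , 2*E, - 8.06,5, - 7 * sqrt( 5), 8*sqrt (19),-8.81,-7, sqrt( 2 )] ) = [ - 7*sqrt(5 ), - 8.81, - 8.06, - 7, - 2, - 1/2 , sqrt( 2 ),1.66, E, 5 , 2*E, 8*sqrt( 19) ]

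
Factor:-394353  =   - 3^2*43^1*1019^1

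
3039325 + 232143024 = 235182349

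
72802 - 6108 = 66694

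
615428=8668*71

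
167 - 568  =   - 401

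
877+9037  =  9914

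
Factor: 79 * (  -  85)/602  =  -6715/602 = -  2^( - 1)*5^1 *7^( - 1) *17^1*43^( - 1 ) * 79^1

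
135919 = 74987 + 60932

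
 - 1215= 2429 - 3644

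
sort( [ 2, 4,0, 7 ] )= [ 0 , 2, 4,7 ] 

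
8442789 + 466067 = 8908856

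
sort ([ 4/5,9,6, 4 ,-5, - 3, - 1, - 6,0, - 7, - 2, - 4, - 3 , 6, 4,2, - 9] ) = [ -9,- 7, - 6 , - 5, - 4, - 3,-3 , - 2, - 1,0, 4/5, 2,4, 4 , 6,6, 9]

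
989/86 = 23/2  =  11.50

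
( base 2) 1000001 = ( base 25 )2F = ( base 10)65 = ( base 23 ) 2J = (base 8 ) 101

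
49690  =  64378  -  14688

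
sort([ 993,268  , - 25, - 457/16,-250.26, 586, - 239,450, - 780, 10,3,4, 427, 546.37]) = [ -780, - 250.26, - 239, - 457/16, - 25 , 3,  4,10, 268, 427,450,546.37,586, 993] 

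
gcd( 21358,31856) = 362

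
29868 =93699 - 63831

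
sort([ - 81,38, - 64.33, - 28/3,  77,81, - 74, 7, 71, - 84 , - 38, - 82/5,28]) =[ - 84, - 81, - 74, - 64.33, - 38, - 82/5, - 28/3,7,28,38, 71, 77,81] 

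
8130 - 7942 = 188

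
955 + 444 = 1399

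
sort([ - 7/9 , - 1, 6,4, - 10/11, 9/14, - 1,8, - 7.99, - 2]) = [ - 7.99, - 2,-1,-1, - 10/11 ,-7/9,9/14,4,6,8]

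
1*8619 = 8619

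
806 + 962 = 1768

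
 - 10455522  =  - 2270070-8185452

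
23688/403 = 23688/403= 58.78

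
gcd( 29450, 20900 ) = 950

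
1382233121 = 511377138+870855983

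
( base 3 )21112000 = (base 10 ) 5481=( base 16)1569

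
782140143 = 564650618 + 217489525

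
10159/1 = 10159=10159.00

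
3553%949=706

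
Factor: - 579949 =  - 579949^1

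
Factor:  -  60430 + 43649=-97^1*173^1 = -16781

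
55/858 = 5/78 = 0.06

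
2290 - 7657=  - 5367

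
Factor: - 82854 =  - 2^1*3^2*4603^1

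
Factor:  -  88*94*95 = -2^4*5^1*11^1*19^1*47^1 = - 785840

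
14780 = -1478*( - 10 ) 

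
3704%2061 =1643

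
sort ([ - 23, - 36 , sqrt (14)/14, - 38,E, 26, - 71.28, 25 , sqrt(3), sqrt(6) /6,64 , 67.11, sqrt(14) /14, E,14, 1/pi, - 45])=[  -  71.28, - 45, - 38,-36, - 23, sqrt( 14)/14,  sqrt( 14) /14, 1/pi, sqrt(6) /6 , sqrt(3) , E,  E,14, 25,  26,64,  67.11]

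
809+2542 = 3351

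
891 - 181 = 710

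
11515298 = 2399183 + 9116115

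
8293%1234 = 889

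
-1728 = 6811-8539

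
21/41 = 21/41 =0.51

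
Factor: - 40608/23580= - 1128/655   =  - 2^3*3^1*5^( - 1)*47^1*131^( - 1)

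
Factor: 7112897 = 11^1 * 19^1*34033^1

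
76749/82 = 935 + 79/82 = 935.96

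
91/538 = 91/538= 0.17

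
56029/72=778 + 13/72 =778.18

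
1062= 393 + 669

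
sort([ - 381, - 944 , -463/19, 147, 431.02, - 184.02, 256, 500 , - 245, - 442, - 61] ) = [ - 944, - 442, - 381, - 245,-184.02, - 61, - 463/19,147,256,431.02,500]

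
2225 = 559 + 1666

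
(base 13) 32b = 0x220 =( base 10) 544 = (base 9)664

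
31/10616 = 31/10616 = 0.00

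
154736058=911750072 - 757014014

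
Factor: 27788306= 2^1*7^1*13^1*61^1*2503^1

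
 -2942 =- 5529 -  - 2587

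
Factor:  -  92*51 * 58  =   - 2^3 * 3^1*17^1 * 23^1*29^1=-272136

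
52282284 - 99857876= - 47575592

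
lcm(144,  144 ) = 144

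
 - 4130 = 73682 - 77812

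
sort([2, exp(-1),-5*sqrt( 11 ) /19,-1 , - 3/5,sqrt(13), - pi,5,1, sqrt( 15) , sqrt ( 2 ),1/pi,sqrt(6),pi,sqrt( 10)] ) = [ - pi,-1, - 5*sqrt(11 )/19,-3/5, 1/pi,exp(  -  1),1,sqrt ( 2),  2,  sqrt( 6),pi,sqrt( 10 ),sqrt( 13 ),sqrt( 15) , 5] 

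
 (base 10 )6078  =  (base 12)3626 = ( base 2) 1011110111110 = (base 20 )F3I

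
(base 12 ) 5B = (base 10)71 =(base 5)241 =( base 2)1000111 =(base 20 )3b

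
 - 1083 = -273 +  - 810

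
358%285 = 73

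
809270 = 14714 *55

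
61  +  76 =137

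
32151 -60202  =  -28051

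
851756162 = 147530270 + 704225892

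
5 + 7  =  12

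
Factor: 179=179^1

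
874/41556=437/20778 = 0.02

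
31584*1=31584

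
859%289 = 281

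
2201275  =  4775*461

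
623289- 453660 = 169629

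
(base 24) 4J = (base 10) 115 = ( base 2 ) 1110011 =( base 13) 8B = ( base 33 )3G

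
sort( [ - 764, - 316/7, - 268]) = [-764, - 268,-316/7]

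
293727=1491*197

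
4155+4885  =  9040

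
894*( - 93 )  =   - 83142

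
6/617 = 6/617 = 0.01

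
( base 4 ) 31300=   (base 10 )880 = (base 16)370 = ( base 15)3DA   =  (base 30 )ta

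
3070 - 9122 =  - 6052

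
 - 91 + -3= - 94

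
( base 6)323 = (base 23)58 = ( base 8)173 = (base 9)146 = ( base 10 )123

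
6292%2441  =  1410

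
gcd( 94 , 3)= 1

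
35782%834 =754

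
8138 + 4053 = 12191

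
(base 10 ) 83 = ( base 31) 2L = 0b1010011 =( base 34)2f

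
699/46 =15 + 9/46 = 15.20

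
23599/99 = 238 + 37/99 = 238.37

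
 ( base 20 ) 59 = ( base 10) 109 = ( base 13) 85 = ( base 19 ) 5e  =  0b1101101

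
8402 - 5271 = 3131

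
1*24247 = 24247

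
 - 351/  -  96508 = 351/96508 = 0.00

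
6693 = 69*97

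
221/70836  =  221/70836=0.00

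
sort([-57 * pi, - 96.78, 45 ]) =[ - 57*pi,-96.78, 45]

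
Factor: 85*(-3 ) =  - 255 = - 3^1*5^1*17^1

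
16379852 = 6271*2612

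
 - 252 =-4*63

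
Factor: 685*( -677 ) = -463745 = - 5^1*137^1 *677^1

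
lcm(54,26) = 702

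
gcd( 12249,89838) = 9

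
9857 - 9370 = 487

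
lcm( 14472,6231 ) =448632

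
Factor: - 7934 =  - 2^1*3967^1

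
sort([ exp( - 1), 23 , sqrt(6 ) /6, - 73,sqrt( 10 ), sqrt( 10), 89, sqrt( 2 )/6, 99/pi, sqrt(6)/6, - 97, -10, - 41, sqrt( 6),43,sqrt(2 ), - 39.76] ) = [ - 97, - 73, -41, - 39.76 ,-10,sqrt( 2)/6, exp ( - 1),  sqrt( 6 )/6,  sqrt( 6)/6,  sqrt( 2), sqrt (6),sqrt(10 ), sqrt(10), 23, 99/pi, 43,89 ] 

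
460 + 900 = 1360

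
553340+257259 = 810599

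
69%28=13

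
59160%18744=2928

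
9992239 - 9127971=864268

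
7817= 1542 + 6275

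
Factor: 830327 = 830327^1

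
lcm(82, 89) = 7298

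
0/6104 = 0 = 0.00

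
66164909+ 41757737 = 107922646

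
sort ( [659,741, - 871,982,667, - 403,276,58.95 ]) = [ - 871, - 403,  58.95,276 , 659, 667, 741,982 ] 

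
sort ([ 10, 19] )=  [ 10,19]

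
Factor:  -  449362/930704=-2^( - 3 )*83^1*2707^1*58169^(-1 )=- 224681/465352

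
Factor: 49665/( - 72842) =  - 2^( - 1)*3^1*5^1*11^ ( - 1 ) = -15/22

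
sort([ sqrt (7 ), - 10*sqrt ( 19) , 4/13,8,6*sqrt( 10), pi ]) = [ - 10*sqrt( 19), 4/13,sqrt (7),pi,8,  6*sqrt( 10)]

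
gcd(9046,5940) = 2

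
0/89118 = 0 = 0.00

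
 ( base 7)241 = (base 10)127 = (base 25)52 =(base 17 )78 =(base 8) 177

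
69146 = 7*9878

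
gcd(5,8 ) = 1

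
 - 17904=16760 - 34664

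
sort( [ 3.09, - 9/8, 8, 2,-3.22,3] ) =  [-3.22, - 9/8, 2 , 3, 3.09, 8 ]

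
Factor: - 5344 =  - 2^5 * 167^1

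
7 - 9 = -2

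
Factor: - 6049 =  - 23^1* 263^1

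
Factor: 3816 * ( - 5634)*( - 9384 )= 2^7*3^5*17^1*23^1*53^1*313^1  =  201749844096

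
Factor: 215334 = 2^1*3^2 * 7^1*1709^1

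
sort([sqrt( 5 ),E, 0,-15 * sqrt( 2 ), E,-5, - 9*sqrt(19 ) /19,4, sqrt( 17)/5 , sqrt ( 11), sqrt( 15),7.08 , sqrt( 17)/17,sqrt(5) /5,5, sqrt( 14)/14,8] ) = [-15 * sqrt (2),-5,-9 * sqrt(19) /19, 0, sqrt ( 17 )/17,sqrt( 14)/14,sqrt( 5)/5, sqrt( 17 )/5, sqrt( 5), E, E, sqrt( 11 ), sqrt( 15 ),  4, 5 , 7.08, 8]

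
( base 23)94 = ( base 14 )111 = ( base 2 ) 11010011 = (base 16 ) D3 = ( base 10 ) 211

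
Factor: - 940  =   - 2^2*5^1*47^1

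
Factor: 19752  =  2^3*3^1*823^1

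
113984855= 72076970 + 41907885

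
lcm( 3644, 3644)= 3644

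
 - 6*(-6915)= 41490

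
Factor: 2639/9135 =3^( - 2 )*5^ ( - 1)*13^1 = 13/45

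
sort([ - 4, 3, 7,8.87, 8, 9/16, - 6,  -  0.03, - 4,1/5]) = [ - 6, - 4, - 4 , -0.03, 1/5, 9/16,3, 7 , 8, 8.87]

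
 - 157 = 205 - 362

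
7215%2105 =900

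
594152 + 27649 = 621801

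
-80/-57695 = 16/11539 = 0.00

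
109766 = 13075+96691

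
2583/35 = 73 + 4/5 = 73.80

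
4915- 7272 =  - 2357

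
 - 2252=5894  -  8146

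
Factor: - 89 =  - 89^1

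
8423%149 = 79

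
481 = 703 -222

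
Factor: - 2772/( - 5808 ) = 2^( - 2)*3^1*7^1*11^( - 1 ) = 21/44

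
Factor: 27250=2^1*5^3* 109^1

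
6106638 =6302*969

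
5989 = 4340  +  1649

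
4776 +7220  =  11996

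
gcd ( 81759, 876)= 3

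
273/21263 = 273/21263= 0.01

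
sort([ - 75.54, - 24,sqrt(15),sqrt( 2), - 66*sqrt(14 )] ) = [ - 66*sqrt(14 ), - 75.54, - 24,sqrt (2), sqrt( 15) ]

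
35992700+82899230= 118891930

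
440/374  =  1+3/17 = 1.18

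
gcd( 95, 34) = 1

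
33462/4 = 16731/2=8365.50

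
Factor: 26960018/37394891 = 2^1 *29^(-1)*31^1*61^ (  -  1) * 21139^ (  -  1 ) * 434839^1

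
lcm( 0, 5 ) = 0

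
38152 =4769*8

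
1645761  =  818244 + 827517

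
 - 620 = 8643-9263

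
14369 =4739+9630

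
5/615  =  1/123 = 0.01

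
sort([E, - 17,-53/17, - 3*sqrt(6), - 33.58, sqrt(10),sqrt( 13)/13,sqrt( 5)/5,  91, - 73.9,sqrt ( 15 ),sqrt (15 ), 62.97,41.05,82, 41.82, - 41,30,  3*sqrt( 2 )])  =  [ - 73.9, -41, - 33.58, - 17, - 3*sqrt ( 6), -53/17,sqrt( 13 )/13, sqrt( 5)/5 , E, sqrt( 10), sqrt( 15 ),sqrt( 15), 3*sqrt( 2 ), 30, 41.05  ,  41.82,62.97,82, 91]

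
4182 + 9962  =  14144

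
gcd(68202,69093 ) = 81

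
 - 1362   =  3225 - 4587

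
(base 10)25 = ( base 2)11001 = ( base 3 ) 221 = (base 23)12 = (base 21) 14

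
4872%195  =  192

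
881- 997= - 116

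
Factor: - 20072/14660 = -2^1*5^( - 1 )*13^1 *193^1*733^( - 1)= - 5018/3665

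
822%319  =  184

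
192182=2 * 96091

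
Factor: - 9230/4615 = - 2 = -2^1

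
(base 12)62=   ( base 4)1022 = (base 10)74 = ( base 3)2202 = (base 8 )112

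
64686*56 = 3622416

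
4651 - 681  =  3970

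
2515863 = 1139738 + 1376125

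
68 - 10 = 58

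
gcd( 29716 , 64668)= 68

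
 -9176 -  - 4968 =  - 4208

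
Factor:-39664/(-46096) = 37/43 = 37^1*43^( - 1)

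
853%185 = 113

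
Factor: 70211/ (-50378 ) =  - 2^ (-1 )*61^1 * 1151^1 * 25189^( - 1)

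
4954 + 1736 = 6690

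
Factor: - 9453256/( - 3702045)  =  2^3*3^( - 1 ) * 5^( - 1)*433^1*2729^1*246803^( - 1 ) 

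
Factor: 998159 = 43^1 * 139^1*167^1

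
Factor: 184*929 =2^3*23^1*929^1 = 170936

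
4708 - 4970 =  - 262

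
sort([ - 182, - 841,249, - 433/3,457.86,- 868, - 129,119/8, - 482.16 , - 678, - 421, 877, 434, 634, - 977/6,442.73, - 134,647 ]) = [ - 868, - 841, - 678, - 482.16, - 421, - 182,-977/6, - 433/3, - 134, - 129, 119/8, 249 , 434, 442.73, 457.86,634,647,877]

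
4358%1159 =881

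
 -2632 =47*(- 56)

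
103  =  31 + 72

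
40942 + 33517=74459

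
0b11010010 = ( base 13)132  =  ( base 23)93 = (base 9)253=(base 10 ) 210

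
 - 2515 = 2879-5394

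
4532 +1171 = 5703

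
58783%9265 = 3193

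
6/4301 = 6/4301 = 0.00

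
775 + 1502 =2277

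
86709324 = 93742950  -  7033626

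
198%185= 13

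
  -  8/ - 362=4/181 = 0.02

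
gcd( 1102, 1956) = 2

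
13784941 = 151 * 91291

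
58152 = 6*9692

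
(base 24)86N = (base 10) 4775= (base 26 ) 71H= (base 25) 7g0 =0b1001010100111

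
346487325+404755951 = 751243276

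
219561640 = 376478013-156916373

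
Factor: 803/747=3^(- 2 )*11^1 * 73^1*83^( - 1)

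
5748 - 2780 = 2968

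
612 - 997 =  - 385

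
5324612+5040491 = 10365103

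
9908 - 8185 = 1723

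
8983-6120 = 2863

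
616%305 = 6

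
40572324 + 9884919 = 50457243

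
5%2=1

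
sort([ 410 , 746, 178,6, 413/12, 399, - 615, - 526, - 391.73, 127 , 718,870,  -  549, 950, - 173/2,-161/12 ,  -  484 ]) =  [-615,-549, - 526, - 484 , -391.73, - 173/2, - 161/12, 6, 413/12, 127,  178, 399,410,  718, 746, 870,950 ]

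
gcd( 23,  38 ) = 1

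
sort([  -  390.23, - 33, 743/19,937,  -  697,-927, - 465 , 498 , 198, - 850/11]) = [-927, - 697,-465, - 390.23, - 850/11,  -  33,743/19,198, 498, 937]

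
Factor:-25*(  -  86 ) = 2^1*5^2*43^1 = 2150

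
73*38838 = 2835174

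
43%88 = 43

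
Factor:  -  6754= - 2^1*11^1*307^1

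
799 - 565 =234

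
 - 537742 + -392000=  - 929742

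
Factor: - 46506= - 2^1*3^1*23^1*337^1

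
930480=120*7754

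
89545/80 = 17909/16 =1119.31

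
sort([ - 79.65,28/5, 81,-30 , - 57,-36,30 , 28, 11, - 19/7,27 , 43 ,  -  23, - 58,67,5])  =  [-79.65, - 58, - 57, - 36,-30, - 23, - 19/7,5, 28/5, 11, 27 , 28,30 , 43, 67,  81] 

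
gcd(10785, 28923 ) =3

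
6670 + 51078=57748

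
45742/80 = 571 + 31/40 = 571.77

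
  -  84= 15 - 99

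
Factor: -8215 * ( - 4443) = 3^1 * 5^1*31^1*53^1 * 1481^1 = 36499245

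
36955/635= 58 + 25/127  =  58.20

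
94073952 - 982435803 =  - 888361851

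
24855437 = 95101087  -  70245650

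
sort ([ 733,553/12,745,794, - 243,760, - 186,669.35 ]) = [ - 243,  -  186, 553/12, 669.35,  733,745, 760,794]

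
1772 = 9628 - 7856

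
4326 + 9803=14129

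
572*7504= 4292288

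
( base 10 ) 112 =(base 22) 52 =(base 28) 40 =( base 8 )160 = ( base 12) 94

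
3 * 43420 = 130260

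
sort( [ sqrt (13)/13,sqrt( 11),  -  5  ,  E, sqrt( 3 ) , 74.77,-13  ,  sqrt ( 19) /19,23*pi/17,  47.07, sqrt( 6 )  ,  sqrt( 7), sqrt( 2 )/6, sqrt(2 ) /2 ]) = [ - 13,-5,sqrt( 19)/19 , sqrt ( 2 ) /6, sqrt ( 13)/13,sqrt( 2) /2, sqrt( 3), sqrt( 6),sqrt(7), E,  sqrt ( 11),23*pi/17, 47.07,74.77]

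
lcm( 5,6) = 30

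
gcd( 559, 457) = 1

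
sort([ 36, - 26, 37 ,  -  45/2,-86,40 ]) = [ - 86,-26, - 45/2,36,37,40]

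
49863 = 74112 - 24249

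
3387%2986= 401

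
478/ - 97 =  - 5 + 7/97 = - 4.93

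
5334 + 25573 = 30907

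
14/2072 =1/148 = 0.01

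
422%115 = 77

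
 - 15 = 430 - 445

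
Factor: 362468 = 2^2*90617^1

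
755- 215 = 540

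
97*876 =84972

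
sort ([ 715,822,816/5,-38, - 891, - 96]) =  [-891,-96, - 38, 816/5, 715,822]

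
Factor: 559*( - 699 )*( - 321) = 125427861= 3^2*13^1*43^1*107^1 * 233^1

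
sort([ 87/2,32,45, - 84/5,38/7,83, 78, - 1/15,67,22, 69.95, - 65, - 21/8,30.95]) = [ - 65, - 84/5 , - 21/8, - 1/15,38/7,22,30.95,32,87/2,45, 67,69.95 , 78, 83] 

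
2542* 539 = 1370138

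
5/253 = 5/253=0.02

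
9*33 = 297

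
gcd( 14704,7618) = 2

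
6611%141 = 125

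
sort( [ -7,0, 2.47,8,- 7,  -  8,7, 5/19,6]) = [ - 8, - 7, - 7,0,5/19, 2.47,6 , 7 , 8]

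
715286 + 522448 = 1237734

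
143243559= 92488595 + 50754964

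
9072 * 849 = 7702128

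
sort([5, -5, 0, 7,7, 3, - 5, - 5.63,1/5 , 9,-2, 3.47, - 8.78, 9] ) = [ - 8.78, - 5.63, - 5,- 5, - 2,  0 , 1/5, 3,  3.47, 5,7, 7 , 9,9] 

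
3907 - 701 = 3206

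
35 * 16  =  560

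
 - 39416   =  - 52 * 758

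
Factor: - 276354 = -2^1*3^2*13^1*1181^1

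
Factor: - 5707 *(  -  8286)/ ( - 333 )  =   - 15762734/111 = - 2^1*3^( - 1)*13^1* 37^( - 1)*439^1 * 1381^1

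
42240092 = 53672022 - 11431930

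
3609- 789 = 2820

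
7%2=1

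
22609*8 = 180872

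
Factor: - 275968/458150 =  - 256/425=- 2^8*5^(  -  2)*17^(-1 ) 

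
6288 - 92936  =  -86648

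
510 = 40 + 470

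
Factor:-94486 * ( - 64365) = 2^1*3^1*5^1*7^2*17^1*397^1*613^1 = 6081591390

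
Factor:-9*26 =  - 2^1*3^2*13^1  =  - 234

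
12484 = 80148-67664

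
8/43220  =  2/10805 = 0.00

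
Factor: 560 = 2^4*5^1*7^1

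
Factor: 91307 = 17^1*41^1*131^1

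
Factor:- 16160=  - 2^5*  5^1*101^1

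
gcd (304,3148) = 4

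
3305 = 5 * 661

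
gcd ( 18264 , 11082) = 6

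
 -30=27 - 57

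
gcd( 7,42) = 7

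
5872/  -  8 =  - 734/1 = - 734.00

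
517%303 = 214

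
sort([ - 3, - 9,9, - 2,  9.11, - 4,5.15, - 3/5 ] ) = [ - 9, - 4, - 3, - 2, - 3/5 , 5.15,9,9.11 ] 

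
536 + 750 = 1286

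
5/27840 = 1/5568 = 0.00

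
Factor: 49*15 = 735 = 3^1*5^1*7^2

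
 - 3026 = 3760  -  6786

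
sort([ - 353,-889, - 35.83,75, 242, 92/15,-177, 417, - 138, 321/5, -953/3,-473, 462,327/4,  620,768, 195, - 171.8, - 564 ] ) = [-889, - 564,-473,  -  353,-953/3, - 177, - 171.8, - 138, - 35.83 , 92/15, 321/5, 75,327/4,195, 242,417,462, 620, 768 ] 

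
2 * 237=474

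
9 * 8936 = 80424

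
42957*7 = 300699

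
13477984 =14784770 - 1306786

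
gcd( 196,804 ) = 4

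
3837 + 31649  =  35486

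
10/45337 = 10/45337=0.00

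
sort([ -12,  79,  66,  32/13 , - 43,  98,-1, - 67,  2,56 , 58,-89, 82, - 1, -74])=[ - 89,-74,-67,-43, - 12, - 1, - 1,  2,32/13 , 56,58,66, 79, 82, 98] 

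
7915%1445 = 690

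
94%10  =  4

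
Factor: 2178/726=3^1 = 3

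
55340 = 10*5534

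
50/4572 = 25/2286 = 0.01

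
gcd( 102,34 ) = 34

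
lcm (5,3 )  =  15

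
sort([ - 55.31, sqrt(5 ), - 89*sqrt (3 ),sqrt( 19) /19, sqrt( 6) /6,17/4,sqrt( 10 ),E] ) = [-89 * sqrt( 3), - 55.31,sqrt( 19 ) /19,sqrt( 6 )/6,sqrt( 5),E,sqrt(10),17/4]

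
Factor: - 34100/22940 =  - 55/37  =  - 5^1*11^1 * 37^(-1 ) 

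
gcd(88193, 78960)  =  7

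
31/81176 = 31/81176 = 0.00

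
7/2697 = 7/2697 = 0.00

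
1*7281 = 7281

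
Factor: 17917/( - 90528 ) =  - 2^ ( - 5 ) * 3^( - 1 )  *  19^1= - 19/96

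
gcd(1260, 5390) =70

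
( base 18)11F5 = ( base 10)6431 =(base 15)1D8B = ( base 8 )14437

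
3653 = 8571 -4918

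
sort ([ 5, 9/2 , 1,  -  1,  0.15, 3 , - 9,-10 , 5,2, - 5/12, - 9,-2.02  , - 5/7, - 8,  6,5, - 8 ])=[-10, - 9, -9, - 8 , - 8, - 2.02, - 1, - 5/7,-5/12, 0.15, 1 , 2,3, 9/2, 5, 5,5, 6]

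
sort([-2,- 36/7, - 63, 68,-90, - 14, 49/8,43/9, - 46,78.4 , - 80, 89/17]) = [ - 90  ,- 80, - 63 , - 46, - 14, - 36/7, - 2, 43/9, 89/17,  49/8,68,78.4 ] 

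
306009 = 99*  3091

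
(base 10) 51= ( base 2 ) 110011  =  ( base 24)23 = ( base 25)21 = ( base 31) 1k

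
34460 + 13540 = 48000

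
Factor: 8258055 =3^1* 5^1*13^1*42349^1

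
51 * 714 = 36414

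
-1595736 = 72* (-22163)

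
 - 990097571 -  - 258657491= -731440080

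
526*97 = 51022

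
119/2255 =119/2255 =0.05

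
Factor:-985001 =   -  43^1*22907^1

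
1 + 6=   7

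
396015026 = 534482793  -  138467767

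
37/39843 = 37/39843 = 0.00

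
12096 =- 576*( - 21 ) 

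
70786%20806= 8368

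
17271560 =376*45935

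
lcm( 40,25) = 200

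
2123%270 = 233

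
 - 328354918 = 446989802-775344720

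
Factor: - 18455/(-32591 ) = 5^1*13^ (-1 )*23^( - 1) *109^( -1 )*3691^1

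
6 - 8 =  - 2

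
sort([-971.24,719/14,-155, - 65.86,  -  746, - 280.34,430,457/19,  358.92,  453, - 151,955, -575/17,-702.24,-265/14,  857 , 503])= [-971.24, - 746,-702.24, - 280.34,-155, - 151, - 65.86,  -  575/17, - 265/14,457/19,719/14,358.92, 430, 453,503, 857, 955] 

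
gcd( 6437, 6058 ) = 1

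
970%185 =45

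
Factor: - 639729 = -3^2*71081^1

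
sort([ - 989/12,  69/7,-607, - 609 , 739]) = [ - 609, - 607, - 989/12 , 69/7,739 ]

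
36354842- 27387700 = 8967142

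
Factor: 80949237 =3^1* 29^1*839^1*1109^1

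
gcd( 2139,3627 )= 93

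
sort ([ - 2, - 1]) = [ - 2, - 1 ] 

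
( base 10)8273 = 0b10000001010001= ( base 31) 8ir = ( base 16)2051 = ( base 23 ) FEG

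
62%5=2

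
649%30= 19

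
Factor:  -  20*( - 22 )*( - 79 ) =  - 2^3*5^1*11^1*79^1 = - 34760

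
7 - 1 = 6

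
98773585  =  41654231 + 57119354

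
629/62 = 629/62 = 10.15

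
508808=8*63601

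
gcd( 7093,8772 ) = 1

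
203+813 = 1016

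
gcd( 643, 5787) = 643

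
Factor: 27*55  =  1485  =  3^3 * 5^1*11^1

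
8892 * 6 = 53352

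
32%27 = 5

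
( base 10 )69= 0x45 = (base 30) 29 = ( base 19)3c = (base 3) 2120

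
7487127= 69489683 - 62002556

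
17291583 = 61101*283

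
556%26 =10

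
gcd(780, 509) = 1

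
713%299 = 115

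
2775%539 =80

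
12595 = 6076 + 6519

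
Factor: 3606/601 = 6 =2^1*3^1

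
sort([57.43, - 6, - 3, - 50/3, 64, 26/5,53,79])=[ - 50/3, - 6,- 3,26/5,53, 57.43 , 64, 79 ] 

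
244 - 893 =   -  649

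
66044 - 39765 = 26279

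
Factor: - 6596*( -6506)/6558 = 2^2 * 3^( - 1) * 17^1 * 97^1*1093^(- 1 ) *3253^1 = 21456788/3279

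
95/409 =95/409= 0.23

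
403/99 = 403/99= 4.07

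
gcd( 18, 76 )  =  2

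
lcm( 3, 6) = 6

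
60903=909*67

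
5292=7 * 756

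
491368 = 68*7226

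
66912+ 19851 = 86763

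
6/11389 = 6/11389 = 0.00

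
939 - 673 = 266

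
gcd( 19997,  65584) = 1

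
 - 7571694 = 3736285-11307979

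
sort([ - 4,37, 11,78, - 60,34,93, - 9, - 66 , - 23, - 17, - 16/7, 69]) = [ - 66, - 60, - 23, - 17, - 9, - 4, - 16/7,11 , 34,37, 69,78,93] 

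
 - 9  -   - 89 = 80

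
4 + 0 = 4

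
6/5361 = 2/1787 = 0.00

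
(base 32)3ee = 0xDCE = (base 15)10A9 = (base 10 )3534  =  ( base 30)3ro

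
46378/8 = 5797 + 1/4 = 5797.25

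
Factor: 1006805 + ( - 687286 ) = 319519^1 = 319519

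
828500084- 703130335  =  125369749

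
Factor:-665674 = - 2^1*332837^1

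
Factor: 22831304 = 2^3*2853913^1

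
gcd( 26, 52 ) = 26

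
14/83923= 2/11989 = 0.00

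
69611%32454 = 4703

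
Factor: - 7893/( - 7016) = 9/8=2^( - 3 )*3^2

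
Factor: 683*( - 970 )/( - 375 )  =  2^1 *3^(-1) *5^ (-2) *97^1*683^1 = 132502/75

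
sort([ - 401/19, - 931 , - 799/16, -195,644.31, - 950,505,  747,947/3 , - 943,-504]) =[-950, - 943, - 931, - 504, - 195 , - 799/16, - 401/19,947/3, 505,644.31, 747] 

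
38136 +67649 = 105785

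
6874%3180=514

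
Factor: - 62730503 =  - 11^1*37^1* 79^1*  1951^1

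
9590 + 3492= 13082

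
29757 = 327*91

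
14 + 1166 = 1180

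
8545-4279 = 4266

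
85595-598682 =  - 513087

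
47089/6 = 47089/6 = 7848.17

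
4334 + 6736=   11070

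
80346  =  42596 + 37750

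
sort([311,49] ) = [ 49,311]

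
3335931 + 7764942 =11100873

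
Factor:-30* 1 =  - 30  =  - 2^1 * 3^1 * 5^1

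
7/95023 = 7/95023 = 0.00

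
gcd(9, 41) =1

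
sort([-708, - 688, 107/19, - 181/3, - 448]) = [ - 708, - 688,  -  448,-181/3 , 107/19]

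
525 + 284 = 809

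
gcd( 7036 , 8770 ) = 2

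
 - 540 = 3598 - 4138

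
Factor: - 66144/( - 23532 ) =2^3*13^1*37^( - 1) = 104/37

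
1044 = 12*87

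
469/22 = 469/22 = 21.32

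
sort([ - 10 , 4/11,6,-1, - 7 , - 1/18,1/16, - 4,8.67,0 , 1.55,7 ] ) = [  -  10  , - 7,-4, - 1, - 1/18,0,1/16, 4/11 , 1.55,6,7,8.67] 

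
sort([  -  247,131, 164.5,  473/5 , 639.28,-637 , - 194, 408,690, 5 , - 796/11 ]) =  [  -  637, - 247, - 194, - 796/11, 5,473/5,131,164.5, 408, 639.28, 690 ]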